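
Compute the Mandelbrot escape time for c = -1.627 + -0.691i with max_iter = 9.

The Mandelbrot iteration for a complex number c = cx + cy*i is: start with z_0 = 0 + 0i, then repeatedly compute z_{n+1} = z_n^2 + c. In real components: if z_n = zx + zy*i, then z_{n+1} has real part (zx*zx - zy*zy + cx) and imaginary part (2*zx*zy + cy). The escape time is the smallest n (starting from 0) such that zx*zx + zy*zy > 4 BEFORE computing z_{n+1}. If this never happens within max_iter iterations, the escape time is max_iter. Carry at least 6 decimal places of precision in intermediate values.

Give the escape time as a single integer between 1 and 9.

Answer: 3

Derivation:
z_0 = 0 + 0i, c = -1.6270 + -0.6910i
Iter 1: z = -1.6270 + -0.6910i, |z|^2 = 3.1246
Iter 2: z = 0.5426 + 1.5575i, |z|^2 = 2.7203
Iter 3: z = -3.7584 + 0.9994i, |z|^2 = 15.1242
Escaped at iteration 3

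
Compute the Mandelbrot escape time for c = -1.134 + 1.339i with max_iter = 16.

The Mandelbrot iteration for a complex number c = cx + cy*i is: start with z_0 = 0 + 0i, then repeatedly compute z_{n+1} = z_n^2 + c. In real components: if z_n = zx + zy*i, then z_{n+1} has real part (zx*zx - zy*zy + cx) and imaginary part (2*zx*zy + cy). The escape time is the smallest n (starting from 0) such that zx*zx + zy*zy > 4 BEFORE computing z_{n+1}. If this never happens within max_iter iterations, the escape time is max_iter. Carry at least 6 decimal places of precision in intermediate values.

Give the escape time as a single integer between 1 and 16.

Answer: 2

Derivation:
z_0 = 0 + 0i, c = -1.1340 + 1.3390i
Iter 1: z = -1.1340 + 1.3390i, |z|^2 = 3.0789
Iter 2: z = -1.6410 + -1.6979i, |z|^2 = 5.5755
Escaped at iteration 2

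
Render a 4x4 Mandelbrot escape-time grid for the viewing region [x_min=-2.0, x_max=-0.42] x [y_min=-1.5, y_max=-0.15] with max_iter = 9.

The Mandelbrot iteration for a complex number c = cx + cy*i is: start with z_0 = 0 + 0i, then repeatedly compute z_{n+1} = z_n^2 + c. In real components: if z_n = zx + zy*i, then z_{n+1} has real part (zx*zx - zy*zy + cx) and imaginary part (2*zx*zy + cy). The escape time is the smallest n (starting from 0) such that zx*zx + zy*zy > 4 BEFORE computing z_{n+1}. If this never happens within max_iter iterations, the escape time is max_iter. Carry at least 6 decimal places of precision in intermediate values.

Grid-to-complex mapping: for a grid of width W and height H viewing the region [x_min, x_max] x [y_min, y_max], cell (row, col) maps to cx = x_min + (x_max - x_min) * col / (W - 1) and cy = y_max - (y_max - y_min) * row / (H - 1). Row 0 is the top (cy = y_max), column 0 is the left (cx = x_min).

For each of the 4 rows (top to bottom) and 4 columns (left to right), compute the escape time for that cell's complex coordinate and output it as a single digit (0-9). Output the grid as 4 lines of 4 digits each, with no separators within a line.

Answer: 1699
1359
1234
1122

Derivation:
(row=0, col=0): c = -2.0000 + -0.1500i → escape time 1
(row=0, col=1): c = -1.4733 + -0.1500i → escape time 6
(row=0, col=2): c = -0.9467 + -0.1500i → escape time 9
(row=0, col=3): c = -0.4200 + -0.1500i → escape time 9
(row=1, col=0): c = -2.0000 + -0.6000i → escape time 1
(row=1, col=1): c = -1.4733 + -0.6000i → escape time 3
(row=1, col=2): c = -0.9467 + -0.6000i → escape time 5
(row=1, col=3): c = -0.4200 + -0.6000i → escape time 9
(row=2, col=0): c = -2.0000 + -1.0500i → escape time 1
(row=2, col=1): c = -1.4733 + -1.0500i → escape time 2
(row=2, col=2): c = -0.9467 + -1.0500i → escape time 3
(row=2, col=3): c = -0.4200 + -1.0500i → escape time 4
(row=3, col=0): c = -2.0000 + -1.5000i → escape time 1
(row=3, col=1): c = -1.4733 + -1.5000i → escape time 1
(row=3, col=2): c = -0.9467 + -1.5000i → escape time 2
(row=3, col=3): c = -0.4200 + -1.5000i → escape time 2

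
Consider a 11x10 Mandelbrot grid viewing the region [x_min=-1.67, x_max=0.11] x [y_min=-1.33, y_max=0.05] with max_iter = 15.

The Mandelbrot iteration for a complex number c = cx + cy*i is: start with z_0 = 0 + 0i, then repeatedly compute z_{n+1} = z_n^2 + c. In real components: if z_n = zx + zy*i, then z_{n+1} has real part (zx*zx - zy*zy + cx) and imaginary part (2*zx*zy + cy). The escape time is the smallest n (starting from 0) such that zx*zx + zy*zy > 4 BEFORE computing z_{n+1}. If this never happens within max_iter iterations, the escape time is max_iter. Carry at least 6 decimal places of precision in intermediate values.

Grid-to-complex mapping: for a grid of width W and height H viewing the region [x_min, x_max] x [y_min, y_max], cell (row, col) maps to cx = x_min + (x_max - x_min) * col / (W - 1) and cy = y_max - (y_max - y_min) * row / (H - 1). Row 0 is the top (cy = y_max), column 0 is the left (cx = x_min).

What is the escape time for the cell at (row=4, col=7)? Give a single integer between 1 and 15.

Answer: 15

Derivation:
z_0 = 0 + 0i, c = -0.4240 + -0.5633i
Iter 1: z = -0.4240 + -0.5633i, |z|^2 = 0.4971
Iter 2: z = -0.5616 + -0.0856i, |z|^2 = 0.3227
Iter 3: z = -0.1160 + -0.4672i, |z|^2 = 0.2317
Iter 4: z = -0.6288 + -0.4550i, |z|^2 = 0.6024
Iter 5: z = -0.2356 + 0.0088i, |z|^2 = 0.0556
Iter 6: z = -0.3686 + -0.5675i, |z|^2 = 0.4579
Iter 7: z = -0.6102 + -0.1450i, |z|^2 = 0.3934
Iter 8: z = -0.0727 + -0.3863i, |z|^2 = 0.1545
Iter 9: z = -0.5680 + -0.5072i, |z|^2 = 0.5798
Iter 10: z = -0.3586 + 0.0128i, |z|^2 = 0.1288
Iter 11: z = -0.2955 + -0.5725i, |z|^2 = 0.4151
Iter 12: z = -0.6644 + -0.2249i, |z|^2 = 0.4921
Iter 13: z = -0.0331 + -0.2644i, |z|^2 = 0.0710
Iter 14: z = -0.4928 + -0.5458i, |z|^2 = 0.5408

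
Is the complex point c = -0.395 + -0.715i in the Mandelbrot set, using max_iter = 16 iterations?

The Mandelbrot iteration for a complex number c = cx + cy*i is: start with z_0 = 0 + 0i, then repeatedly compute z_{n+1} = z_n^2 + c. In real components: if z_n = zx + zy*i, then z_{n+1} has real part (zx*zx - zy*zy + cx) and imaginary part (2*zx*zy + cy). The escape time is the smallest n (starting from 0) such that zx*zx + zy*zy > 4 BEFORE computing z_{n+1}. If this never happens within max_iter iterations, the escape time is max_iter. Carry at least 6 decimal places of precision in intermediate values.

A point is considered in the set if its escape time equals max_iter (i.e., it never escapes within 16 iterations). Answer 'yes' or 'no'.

Answer: no

Derivation:
z_0 = 0 + 0i, c = -0.3950 + -0.7150i
Iter 1: z = -0.3950 + -0.7150i, |z|^2 = 0.6672
Iter 2: z = -0.7502 + -0.1502i, |z|^2 = 0.5853
Iter 3: z = 0.1453 + -0.4897i, |z|^2 = 0.2609
Iter 4: z = -0.6137 + -0.8573i, |z|^2 = 1.1116
Iter 5: z = -0.7533 + 0.3372i, |z|^2 = 0.6811
Iter 6: z = 0.0587 + -1.2231i, |z|^2 = 1.4993
Iter 7: z = -1.8874 + -0.8585i, |z|^2 = 4.2994
Escaped at iteration 7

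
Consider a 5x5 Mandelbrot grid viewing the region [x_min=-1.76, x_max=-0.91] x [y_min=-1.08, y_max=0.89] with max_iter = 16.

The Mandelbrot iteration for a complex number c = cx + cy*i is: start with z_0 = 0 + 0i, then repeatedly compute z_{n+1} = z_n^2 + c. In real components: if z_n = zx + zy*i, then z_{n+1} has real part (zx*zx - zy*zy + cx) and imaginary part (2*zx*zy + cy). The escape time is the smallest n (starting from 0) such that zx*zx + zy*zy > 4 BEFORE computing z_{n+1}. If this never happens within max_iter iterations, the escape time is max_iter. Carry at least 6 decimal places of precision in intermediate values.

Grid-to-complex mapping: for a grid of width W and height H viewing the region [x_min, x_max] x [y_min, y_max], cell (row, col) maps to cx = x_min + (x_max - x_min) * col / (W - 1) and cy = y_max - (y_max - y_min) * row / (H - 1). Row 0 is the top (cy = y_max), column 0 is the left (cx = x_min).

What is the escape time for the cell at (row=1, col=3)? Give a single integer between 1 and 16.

z_0 = 0 + 0i, c = -1.1225 + 0.3975i
Iter 1: z = -1.1225 + 0.3975i, |z|^2 = 1.4180
Iter 2: z = -0.0205 + -0.4949i, |z|^2 = 0.2453
Iter 3: z = -1.3670 + 0.4178i, |z|^2 = 2.0432
Iter 4: z = 0.5716 + -0.7447i, |z|^2 = 0.8814
Iter 5: z = -1.3504 + -0.4539i, |z|^2 = 2.0296
Iter 6: z = 0.4950 + 1.6234i, |z|^2 = 2.8804
Iter 7: z = -3.5129 + 2.0046i, |z|^2 = 16.3592
Escaped at iteration 7

Answer: 7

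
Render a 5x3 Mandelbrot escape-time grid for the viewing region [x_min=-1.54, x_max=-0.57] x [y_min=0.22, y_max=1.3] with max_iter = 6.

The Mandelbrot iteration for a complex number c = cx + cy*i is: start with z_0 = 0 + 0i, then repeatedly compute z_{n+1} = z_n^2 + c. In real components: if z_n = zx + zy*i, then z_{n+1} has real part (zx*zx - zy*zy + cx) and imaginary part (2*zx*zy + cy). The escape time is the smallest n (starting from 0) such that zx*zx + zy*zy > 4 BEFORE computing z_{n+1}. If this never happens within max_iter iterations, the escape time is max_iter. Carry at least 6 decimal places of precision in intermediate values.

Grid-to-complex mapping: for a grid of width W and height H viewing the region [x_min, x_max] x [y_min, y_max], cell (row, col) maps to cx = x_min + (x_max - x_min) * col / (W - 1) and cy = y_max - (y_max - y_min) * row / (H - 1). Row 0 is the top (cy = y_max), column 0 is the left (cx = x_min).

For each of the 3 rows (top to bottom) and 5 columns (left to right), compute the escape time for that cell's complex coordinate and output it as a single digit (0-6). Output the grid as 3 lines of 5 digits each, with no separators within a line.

Answer: 12223
33345
56666

Derivation:
(row=0, col=0): c = -1.5400 + 1.3000i → escape time 1
(row=0, col=1): c = -1.2975 + 1.3000i → escape time 2
(row=0, col=2): c = -1.0550 + 1.3000i → escape time 2
(row=0, col=3): c = -0.8125 + 1.3000i → escape time 2
(row=0, col=4): c = -0.5700 + 1.3000i → escape time 3
(row=1, col=0): c = -1.5400 + 0.7600i → escape time 3
(row=1, col=1): c = -1.2975 + 0.7600i → escape time 3
(row=1, col=2): c = -1.0550 + 0.7600i → escape time 3
(row=1, col=3): c = -0.8125 + 0.7600i → escape time 4
(row=1, col=4): c = -0.5700 + 0.7600i → escape time 5
(row=2, col=0): c = -1.5400 + 0.2200i → escape time 5
(row=2, col=1): c = -1.2975 + 0.2200i → escape time 6
(row=2, col=2): c = -1.0550 + 0.2200i → escape time 6
(row=2, col=3): c = -0.8125 + 0.2200i → escape time 6
(row=2, col=4): c = -0.5700 + 0.2200i → escape time 6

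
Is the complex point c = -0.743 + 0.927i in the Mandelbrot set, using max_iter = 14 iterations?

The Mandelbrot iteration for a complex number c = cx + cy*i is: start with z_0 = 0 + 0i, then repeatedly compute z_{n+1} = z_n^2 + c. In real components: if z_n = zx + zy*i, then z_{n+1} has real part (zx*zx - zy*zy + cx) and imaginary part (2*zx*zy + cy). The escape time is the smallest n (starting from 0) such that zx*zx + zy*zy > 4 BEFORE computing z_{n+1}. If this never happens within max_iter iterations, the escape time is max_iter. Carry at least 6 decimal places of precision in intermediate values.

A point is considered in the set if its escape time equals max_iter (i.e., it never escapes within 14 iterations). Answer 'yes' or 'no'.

z_0 = 0 + 0i, c = -0.7430 + 0.9270i
Iter 1: z = -0.7430 + 0.9270i, |z|^2 = 1.4114
Iter 2: z = -1.0503 + -0.4505i, |z|^2 = 1.3061
Iter 3: z = 0.1571 + 1.8733i, |z|^2 = 3.5341
Iter 4: z = -4.2277 + 1.5157i, |z|^2 = 20.1711
Escaped at iteration 4

Answer: no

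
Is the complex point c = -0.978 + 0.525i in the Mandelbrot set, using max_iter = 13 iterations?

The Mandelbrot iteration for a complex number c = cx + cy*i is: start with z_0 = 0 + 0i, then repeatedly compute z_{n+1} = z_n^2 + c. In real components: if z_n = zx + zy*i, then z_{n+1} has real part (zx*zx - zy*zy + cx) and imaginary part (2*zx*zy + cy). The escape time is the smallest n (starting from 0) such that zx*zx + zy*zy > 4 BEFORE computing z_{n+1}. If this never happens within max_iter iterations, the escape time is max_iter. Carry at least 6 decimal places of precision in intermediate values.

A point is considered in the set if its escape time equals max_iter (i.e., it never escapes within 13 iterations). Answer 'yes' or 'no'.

z_0 = 0 + 0i, c = -0.9780 + 0.5250i
Iter 1: z = -0.9780 + 0.5250i, |z|^2 = 1.2321
Iter 2: z = -0.2971 + -0.5019i, |z|^2 = 0.3402
Iter 3: z = -1.1416 + 0.8233i, |z|^2 = 1.9810
Iter 4: z = -0.3525 + -1.3547i, |z|^2 = 1.9595
Iter 5: z = -2.6890 + 1.4801i, |z|^2 = 9.4212
Escaped at iteration 5

Answer: no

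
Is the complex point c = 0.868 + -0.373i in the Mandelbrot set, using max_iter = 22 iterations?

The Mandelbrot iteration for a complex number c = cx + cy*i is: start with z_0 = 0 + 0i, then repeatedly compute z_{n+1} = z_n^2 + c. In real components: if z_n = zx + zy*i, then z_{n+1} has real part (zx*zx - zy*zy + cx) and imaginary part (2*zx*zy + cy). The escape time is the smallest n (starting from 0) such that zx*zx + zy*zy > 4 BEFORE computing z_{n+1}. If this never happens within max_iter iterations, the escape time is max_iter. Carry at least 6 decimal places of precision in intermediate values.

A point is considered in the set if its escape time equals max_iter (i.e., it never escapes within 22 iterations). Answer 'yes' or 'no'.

Answer: no

Derivation:
z_0 = 0 + 0i, c = 0.8680 + -0.3730i
Iter 1: z = 0.8680 + -0.3730i, |z|^2 = 0.8926
Iter 2: z = 1.4823 + -1.0205i, |z|^2 = 3.2387
Iter 3: z = 2.0237 + -3.3984i, |z|^2 = 15.6449
Escaped at iteration 3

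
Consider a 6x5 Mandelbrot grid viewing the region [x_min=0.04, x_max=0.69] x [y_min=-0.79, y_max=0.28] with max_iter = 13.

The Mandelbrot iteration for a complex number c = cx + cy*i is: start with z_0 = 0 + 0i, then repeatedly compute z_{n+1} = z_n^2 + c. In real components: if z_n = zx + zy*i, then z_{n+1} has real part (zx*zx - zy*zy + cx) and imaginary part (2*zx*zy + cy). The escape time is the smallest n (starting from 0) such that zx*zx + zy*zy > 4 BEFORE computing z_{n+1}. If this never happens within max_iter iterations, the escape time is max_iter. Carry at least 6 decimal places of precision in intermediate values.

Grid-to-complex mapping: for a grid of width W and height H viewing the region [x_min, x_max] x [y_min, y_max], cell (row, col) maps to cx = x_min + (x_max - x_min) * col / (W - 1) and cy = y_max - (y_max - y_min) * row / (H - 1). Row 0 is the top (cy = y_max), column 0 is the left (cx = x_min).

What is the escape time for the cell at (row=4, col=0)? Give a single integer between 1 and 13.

Answer: 9

Derivation:
z_0 = 0 + 0i, c = 0.0400 + -0.7900i
Iter 1: z = 0.0400 + -0.7900i, |z|^2 = 0.6257
Iter 2: z = -0.5825 + -0.8532i, |z|^2 = 1.0673
Iter 3: z = -0.3486 + 0.2040i, |z|^2 = 0.1632
Iter 4: z = 0.1199 + -0.9322i, |z|^2 = 0.8834
Iter 5: z = -0.8147 + -1.0136i, |z|^2 = 1.6911
Iter 6: z = -0.3238 + 0.8616i, |z|^2 = 0.8471
Iter 7: z = -0.5974 + -1.3479i, |z|^2 = 2.1737
Iter 8: z = -1.4199 + 0.8206i, |z|^2 = 2.6894
Iter 9: z = 1.3827 + -3.1202i, |z|^2 = 11.6475
Escaped at iteration 9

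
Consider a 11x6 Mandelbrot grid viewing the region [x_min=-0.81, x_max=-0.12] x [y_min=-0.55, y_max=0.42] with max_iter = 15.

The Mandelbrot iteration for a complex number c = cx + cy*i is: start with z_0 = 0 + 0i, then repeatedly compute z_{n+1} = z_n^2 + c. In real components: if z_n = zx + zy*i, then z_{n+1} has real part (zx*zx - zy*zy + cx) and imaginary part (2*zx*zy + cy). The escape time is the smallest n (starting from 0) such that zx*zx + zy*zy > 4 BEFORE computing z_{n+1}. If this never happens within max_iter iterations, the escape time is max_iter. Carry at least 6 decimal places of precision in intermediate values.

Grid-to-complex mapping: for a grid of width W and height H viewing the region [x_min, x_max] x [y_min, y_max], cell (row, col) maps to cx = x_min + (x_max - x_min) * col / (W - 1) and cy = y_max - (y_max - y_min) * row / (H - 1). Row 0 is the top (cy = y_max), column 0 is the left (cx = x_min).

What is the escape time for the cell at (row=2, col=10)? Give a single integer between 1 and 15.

z_0 = 0 + 0i, c = -0.1200 + 0.0320i
Iter 1: z = -0.1200 + 0.0320i, |z|^2 = 0.0154
Iter 2: z = -0.1066 + 0.0243i, |z|^2 = 0.0120
Iter 3: z = -0.1092 + 0.0268i, |z|^2 = 0.0126
Iter 4: z = -0.1088 + 0.0261i, |z|^2 = 0.0125
Iter 5: z = -0.1088 + 0.0263i, |z|^2 = 0.0125
Iter 6: z = -0.1088 + 0.0263i, |z|^2 = 0.0125
Iter 7: z = -0.1088 + 0.0263i, |z|^2 = 0.0125
Iter 8: z = -0.1088 + 0.0263i, |z|^2 = 0.0125
Iter 9: z = -0.1088 + 0.0263i, |z|^2 = 0.0125
Iter 10: z = -0.1088 + 0.0263i, |z|^2 = 0.0125
Iter 11: z = -0.1088 + 0.0263i, |z|^2 = 0.0125
Iter 12: z = -0.1088 + 0.0263i, |z|^2 = 0.0125
Iter 13: z = -0.1088 + 0.0263i, |z|^2 = 0.0125
Iter 14: z = -0.1088 + 0.0263i, |z|^2 = 0.0125

Answer: 15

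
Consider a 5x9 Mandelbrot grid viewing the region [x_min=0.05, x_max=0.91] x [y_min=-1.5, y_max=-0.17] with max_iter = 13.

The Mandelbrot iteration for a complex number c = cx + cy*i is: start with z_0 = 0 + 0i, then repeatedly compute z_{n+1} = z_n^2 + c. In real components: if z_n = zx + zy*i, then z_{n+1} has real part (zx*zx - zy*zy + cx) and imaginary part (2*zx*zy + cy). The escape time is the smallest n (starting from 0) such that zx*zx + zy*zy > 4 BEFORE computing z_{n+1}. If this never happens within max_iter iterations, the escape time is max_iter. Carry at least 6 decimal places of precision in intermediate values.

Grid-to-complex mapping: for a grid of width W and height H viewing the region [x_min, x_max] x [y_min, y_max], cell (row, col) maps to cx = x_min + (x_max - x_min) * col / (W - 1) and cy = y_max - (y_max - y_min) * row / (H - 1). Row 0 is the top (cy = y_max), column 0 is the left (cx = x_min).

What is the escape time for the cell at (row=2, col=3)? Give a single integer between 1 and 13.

z_0 = 0 + 0i, c = 0.6950 + -0.5025i
Iter 1: z = 0.6950 + -0.5025i, |z|^2 = 0.7355
Iter 2: z = 0.9255 + -1.2010i, |z|^2 = 2.2989
Iter 3: z = 0.1092 + -2.7255i, |z|^2 = 7.4406
Escaped at iteration 3

Answer: 3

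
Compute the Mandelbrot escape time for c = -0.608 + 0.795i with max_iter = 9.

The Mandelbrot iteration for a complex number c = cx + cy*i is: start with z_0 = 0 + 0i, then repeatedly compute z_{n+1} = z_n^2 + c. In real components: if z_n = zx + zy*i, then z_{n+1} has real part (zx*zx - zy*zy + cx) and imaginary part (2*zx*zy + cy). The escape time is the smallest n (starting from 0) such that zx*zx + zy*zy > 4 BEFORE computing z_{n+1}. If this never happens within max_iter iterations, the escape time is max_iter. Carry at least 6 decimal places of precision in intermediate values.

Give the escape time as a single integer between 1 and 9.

z_0 = 0 + 0i, c = -0.6080 + 0.7950i
Iter 1: z = -0.6080 + 0.7950i, |z|^2 = 1.0017
Iter 2: z = -0.8704 + -0.1717i, |z|^2 = 0.7870
Iter 3: z = 0.1200 + 1.0939i, |z|^2 = 1.2111
Iter 4: z = -1.7902 + 1.0576i, |z|^2 = 4.3236
Escaped at iteration 4

Answer: 4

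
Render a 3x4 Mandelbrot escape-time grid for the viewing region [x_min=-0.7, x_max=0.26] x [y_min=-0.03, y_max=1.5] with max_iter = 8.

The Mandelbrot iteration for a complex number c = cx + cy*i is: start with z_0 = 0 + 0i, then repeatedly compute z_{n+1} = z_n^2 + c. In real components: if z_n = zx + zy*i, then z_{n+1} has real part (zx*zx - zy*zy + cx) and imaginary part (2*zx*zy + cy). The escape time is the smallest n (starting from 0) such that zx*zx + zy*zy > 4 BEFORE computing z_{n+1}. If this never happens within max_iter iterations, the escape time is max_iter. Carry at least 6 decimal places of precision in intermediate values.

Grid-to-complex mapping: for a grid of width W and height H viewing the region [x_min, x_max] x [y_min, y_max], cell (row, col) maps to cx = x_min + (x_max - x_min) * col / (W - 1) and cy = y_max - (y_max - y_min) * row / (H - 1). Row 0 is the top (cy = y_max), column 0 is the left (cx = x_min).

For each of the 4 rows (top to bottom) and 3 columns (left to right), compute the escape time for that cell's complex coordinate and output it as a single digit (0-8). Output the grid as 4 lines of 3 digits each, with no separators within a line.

(row=0, col=0): c = -0.7000 + 1.5000i → escape time 2
(row=0, col=1): c = -0.2200 + 1.5000i → escape time 2
(row=0, col=2): c = 0.2600 + 1.5000i → escape time 2
(row=1, col=0): c = -0.7000 + 0.9900i → escape time 3
(row=1, col=1): c = -0.2200 + 0.9900i → escape time 7
(row=1, col=2): c = 0.2600 + 0.9900i → escape time 4
(row=2, col=0): c = -0.7000 + 0.4800i → escape time 8
(row=2, col=1): c = -0.2200 + 0.4800i → escape time 8
(row=2, col=2): c = 0.2600 + 0.4800i → escape time 8
(row=3, col=0): c = -0.7000 + -0.0300i → escape time 8
(row=3, col=1): c = -0.2200 + -0.0300i → escape time 8
(row=3, col=2): c = 0.2600 + -0.0300i → escape time 8

Answer: 222
374
888
888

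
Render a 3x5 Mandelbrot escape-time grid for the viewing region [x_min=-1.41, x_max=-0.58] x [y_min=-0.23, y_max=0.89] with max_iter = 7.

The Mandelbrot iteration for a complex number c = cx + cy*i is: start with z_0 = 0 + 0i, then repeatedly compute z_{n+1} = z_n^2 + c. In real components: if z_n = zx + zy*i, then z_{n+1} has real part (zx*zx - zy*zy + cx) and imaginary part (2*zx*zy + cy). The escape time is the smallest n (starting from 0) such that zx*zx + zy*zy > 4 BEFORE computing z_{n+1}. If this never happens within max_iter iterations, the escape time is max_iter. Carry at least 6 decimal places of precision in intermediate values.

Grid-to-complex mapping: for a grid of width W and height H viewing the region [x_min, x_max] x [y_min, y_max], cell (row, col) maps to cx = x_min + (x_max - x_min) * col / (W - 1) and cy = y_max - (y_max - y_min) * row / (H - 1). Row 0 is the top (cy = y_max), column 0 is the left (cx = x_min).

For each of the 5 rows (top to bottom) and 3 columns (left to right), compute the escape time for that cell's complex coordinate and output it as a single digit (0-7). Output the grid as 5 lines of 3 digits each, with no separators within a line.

Answer: 334
347
577
777
577

Derivation:
(row=0, col=0): c = -1.4100 + 0.8900i → escape time 3
(row=0, col=1): c = -0.9950 + 0.8900i → escape time 3
(row=0, col=2): c = -0.5800 + 0.8900i → escape time 4
(row=1, col=0): c = -1.4100 + 0.6100i → escape time 3
(row=1, col=1): c = -0.9950 + 0.6100i → escape time 4
(row=1, col=2): c = -0.5800 + 0.6100i → escape time 7
(row=2, col=0): c = -1.4100 + 0.3300i → escape time 5
(row=2, col=1): c = -0.9950 + 0.3300i → escape time 7
(row=2, col=2): c = -0.5800 + 0.3300i → escape time 7
(row=3, col=0): c = -1.4100 + 0.0500i → escape time 7
(row=3, col=1): c = -0.9950 + 0.0500i → escape time 7
(row=3, col=2): c = -0.5800 + 0.0500i → escape time 7
(row=4, col=0): c = -1.4100 + -0.2300i → escape time 5
(row=4, col=1): c = -0.9950 + -0.2300i → escape time 7
(row=4, col=2): c = -0.5800 + -0.2300i → escape time 7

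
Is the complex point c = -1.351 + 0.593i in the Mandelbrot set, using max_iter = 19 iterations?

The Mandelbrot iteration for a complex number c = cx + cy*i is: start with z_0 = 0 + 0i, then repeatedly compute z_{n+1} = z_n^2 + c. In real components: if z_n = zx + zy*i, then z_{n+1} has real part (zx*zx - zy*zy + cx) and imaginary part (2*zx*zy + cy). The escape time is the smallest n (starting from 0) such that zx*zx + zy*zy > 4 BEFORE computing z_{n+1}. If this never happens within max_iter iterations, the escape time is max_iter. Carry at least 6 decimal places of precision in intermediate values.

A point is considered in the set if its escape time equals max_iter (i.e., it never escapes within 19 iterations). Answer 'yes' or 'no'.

Answer: no

Derivation:
z_0 = 0 + 0i, c = -1.3510 + 0.5930i
Iter 1: z = -1.3510 + 0.5930i, |z|^2 = 2.1768
Iter 2: z = 0.1226 + -1.0093i, |z|^2 = 1.0337
Iter 3: z = -2.3546 + 0.3456i, |z|^2 = 5.6638
Escaped at iteration 3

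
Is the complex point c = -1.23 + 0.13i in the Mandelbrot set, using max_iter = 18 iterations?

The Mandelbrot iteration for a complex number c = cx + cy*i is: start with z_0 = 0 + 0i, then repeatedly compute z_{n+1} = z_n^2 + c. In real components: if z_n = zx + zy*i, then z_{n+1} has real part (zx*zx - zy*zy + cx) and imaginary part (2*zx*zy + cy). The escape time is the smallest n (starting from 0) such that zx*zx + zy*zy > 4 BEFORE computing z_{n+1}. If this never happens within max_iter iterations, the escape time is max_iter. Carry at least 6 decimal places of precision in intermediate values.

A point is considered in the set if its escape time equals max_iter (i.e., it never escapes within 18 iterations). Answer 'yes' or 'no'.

z_0 = 0 + 0i, c = -1.2300 + 0.1300i
Iter 1: z = -1.2300 + 0.1300i, |z|^2 = 1.5298
Iter 2: z = 0.2660 + -0.1898i, |z|^2 = 0.1068
Iter 3: z = -1.1953 + 0.0290i, |z|^2 = 1.4295
Iter 4: z = 0.1978 + 0.0606i, |z|^2 = 0.0428
Iter 5: z = -1.1945 + 0.1540i, |z|^2 = 1.4506
Iter 6: z = 0.1732 + -0.2379i, |z|^2 = 0.0866
Iter 7: z = -1.2566 + 0.0476i, |z|^2 = 1.5813
Iter 8: z = 0.3467 + 0.0104i, |z|^2 = 0.1203
Iter 9: z = -1.1099 + 0.1372i, |z|^2 = 1.2507
Iter 10: z = -0.0170 + -0.1746i, |z|^2 = 0.0308
Iter 11: z = -1.2602 + 0.1359i, |z|^2 = 1.6065
Iter 12: z = 0.3396 + -0.2126i, |z|^2 = 0.1605
Iter 13: z = -1.1599 + -0.0144i, |z|^2 = 1.3455
Iter 14: z = 0.1151 + 0.1634i, |z|^2 = 0.0399
Iter 15: z = -1.2434 + 0.1676i, |z|^2 = 1.5742
Iter 16: z = 0.2881 + -0.2868i, |z|^2 = 0.1652
Iter 17: z = -1.2293 + -0.0352i, |z|^2 = 1.5124
Did not escape in 18 iterations → in set

Answer: yes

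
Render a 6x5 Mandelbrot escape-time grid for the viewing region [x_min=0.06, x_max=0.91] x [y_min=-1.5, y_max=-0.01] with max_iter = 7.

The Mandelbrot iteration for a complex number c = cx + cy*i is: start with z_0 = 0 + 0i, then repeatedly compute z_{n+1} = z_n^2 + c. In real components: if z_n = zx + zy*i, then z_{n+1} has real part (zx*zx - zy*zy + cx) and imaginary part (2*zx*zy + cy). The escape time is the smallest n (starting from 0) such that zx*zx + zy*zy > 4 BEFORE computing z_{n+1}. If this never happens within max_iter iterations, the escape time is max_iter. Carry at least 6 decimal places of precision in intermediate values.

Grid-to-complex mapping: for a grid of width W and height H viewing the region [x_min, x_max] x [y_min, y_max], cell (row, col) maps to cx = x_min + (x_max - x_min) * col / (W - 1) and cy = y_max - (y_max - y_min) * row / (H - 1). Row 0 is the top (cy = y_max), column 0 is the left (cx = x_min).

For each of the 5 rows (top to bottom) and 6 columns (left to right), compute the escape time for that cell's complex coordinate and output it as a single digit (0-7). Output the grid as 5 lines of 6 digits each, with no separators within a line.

Answer: 777433
777433
754322
432222
222222

Derivation:
(row=0, col=0): c = 0.0600 + -0.0100i → escape time 7
(row=0, col=1): c = 0.2300 + -0.0100i → escape time 7
(row=0, col=2): c = 0.4000 + -0.0100i → escape time 7
(row=0, col=3): c = 0.5700 + -0.0100i → escape time 4
(row=0, col=4): c = 0.7400 + -0.0100i → escape time 3
(row=0, col=5): c = 0.9100 + -0.0100i → escape time 3
(row=1, col=0): c = 0.0600 + -0.3825i → escape time 7
(row=1, col=1): c = 0.2300 + -0.3825i → escape time 7
(row=1, col=2): c = 0.4000 + -0.3825i → escape time 7
(row=1, col=3): c = 0.5700 + -0.3825i → escape time 4
(row=1, col=4): c = 0.7400 + -0.3825i → escape time 3
(row=1, col=5): c = 0.9100 + -0.3825i → escape time 3
(row=2, col=0): c = 0.0600 + -0.7550i → escape time 7
(row=2, col=1): c = 0.2300 + -0.7550i → escape time 5
(row=2, col=2): c = 0.4000 + -0.7550i → escape time 4
(row=2, col=3): c = 0.5700 + -0.7550i → escape time 3
(row=2, col=4): c = 0.7400 + -0.7550i → escape time 2
(row=2, col=5): c = 0.9100 + -0.7550i → escape time 2
(row=3, col=0): c = 0.0600 + -1.1275i → escape time 4
(row=3, col=1): c = 0.2300 + -1.1275i → escape time 3
(row=3, col=2): c = 0.4000 + -1.1275i → escape time 2
(row=3, col=3): c = 0.5700 + -1.1275i → escape time 2
(row=3, col=4): c = 0.7400 + -1.1275i → escape time 2
(row=3, col=5): c = 0.9100 + -1.1275i → escape time 2
(row=4, col=0): c = 0.0600 + -1.5000i → escape time 2
(row=4, col=1): c = 0.2300 + -1.5000i → escape time 2
(row=4, col=2): c = 0.4000 + -1.5000i → escape time 2
(row=4, col=3): c = 0.5700 + -1.5000i → escape time 2
(row=4, col=4): c = 0.7400 + -1.5000i → escape time 2
(row=4, col=5): c = 0.9100 + -1.5000i → escape time 2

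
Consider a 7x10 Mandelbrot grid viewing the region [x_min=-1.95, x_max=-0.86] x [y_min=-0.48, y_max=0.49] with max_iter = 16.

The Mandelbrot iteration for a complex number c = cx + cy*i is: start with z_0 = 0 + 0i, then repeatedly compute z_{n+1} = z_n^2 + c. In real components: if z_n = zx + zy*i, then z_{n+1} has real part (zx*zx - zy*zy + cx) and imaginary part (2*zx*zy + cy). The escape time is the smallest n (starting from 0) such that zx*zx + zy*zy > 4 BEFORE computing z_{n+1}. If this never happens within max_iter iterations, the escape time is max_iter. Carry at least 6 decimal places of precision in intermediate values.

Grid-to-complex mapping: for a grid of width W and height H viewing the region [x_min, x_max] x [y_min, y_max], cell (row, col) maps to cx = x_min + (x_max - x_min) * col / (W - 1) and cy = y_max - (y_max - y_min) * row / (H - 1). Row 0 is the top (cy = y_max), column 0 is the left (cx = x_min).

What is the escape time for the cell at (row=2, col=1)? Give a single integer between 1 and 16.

Answer: 4

Derivation:
z_0 = 0 + 0i, c = -1.7683 + 0.2744i
Iter 1: z = -1.7683 + 0.2744i, |z|^2 = 3.2023
Iter 2: z = 1.2833 + -0.6962i, |z|^2 = 2.1316
Iter 3: z = -0.6060 + -1.5124i, |z|^2 = 2.6547
Iter 4: z = -3.6885 + 2.1075i, |z|^2 = 18.0468
Escaped at iteration 4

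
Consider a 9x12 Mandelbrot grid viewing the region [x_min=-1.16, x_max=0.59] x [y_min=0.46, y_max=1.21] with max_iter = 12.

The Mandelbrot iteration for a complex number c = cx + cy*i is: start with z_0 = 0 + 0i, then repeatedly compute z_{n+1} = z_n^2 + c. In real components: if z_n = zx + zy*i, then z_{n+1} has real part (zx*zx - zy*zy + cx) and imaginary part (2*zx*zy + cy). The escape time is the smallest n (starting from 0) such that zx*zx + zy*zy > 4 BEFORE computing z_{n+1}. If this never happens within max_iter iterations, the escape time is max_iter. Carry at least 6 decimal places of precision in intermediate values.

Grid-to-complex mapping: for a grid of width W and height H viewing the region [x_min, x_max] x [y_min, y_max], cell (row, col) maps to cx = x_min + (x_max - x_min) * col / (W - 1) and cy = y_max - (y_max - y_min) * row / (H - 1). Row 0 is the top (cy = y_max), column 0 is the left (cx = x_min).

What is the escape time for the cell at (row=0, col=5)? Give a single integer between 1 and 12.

z_0 = 0 + 0i, c = -0.0662 + 1.2100i
Iter 1: z = -0.0662 + 1.2100i, |z|^2 = 1.4685
Iter 2: z = -1.5260 + 1.0497i, |z|^2 = 3.4304
Iter 3: z = 1.1605 + -1.9935i, |z|^2 = 5.3209
Escaped at iteration 3

Answer: 3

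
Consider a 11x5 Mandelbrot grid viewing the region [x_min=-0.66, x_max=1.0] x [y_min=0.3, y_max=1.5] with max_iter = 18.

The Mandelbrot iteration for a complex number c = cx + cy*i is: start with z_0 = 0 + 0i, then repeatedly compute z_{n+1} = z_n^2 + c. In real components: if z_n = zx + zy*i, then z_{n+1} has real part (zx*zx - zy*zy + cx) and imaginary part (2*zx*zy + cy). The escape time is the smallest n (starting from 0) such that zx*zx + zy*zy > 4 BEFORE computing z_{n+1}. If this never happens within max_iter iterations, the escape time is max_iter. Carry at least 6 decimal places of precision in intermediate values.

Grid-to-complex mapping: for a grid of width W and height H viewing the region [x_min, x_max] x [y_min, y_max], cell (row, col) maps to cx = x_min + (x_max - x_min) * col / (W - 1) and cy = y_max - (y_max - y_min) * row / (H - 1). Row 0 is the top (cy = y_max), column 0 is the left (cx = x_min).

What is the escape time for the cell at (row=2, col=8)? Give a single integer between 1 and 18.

Answer: 2

Derivation:
z_0 = 0 + 0i, c = 0.6680 + 0.9000i
Iter 1: z = 0.6680 + 0.9000i, |z|^2 = 1.2562
Iter 2: z = 0.3042 + 2.1024i, |z|^2 = 4.5126
Escaped at iteration 2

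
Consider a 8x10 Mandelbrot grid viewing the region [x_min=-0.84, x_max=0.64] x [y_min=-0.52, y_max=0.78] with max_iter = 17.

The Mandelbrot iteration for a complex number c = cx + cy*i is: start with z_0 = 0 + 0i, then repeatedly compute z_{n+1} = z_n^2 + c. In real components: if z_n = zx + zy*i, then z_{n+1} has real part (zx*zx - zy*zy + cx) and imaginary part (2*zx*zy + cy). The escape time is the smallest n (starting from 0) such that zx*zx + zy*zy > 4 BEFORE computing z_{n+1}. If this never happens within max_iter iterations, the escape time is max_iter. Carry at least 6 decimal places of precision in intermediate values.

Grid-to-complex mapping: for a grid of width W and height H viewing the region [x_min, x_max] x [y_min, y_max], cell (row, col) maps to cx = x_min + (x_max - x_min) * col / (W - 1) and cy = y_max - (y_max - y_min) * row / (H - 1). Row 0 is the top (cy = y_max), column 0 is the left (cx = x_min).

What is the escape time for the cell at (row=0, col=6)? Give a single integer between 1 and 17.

z_0 = 0 + 0i, c = 0.4286 + 0.7800i
Iter 1: z = 0.4286 + 0.7800i, |z|^2 = 0.7921
Iter 2: z = 0.0038 + 1.4486i, |z|^2 = 2.0984
Iter 3: z = -1.6698 + 0.7911i, |z|^2 = 3.4140
Iter 4: z = 2.5908 + -1.8620i, |z|^2 = 10.1795
Escaped at iteration 4

Answer: 4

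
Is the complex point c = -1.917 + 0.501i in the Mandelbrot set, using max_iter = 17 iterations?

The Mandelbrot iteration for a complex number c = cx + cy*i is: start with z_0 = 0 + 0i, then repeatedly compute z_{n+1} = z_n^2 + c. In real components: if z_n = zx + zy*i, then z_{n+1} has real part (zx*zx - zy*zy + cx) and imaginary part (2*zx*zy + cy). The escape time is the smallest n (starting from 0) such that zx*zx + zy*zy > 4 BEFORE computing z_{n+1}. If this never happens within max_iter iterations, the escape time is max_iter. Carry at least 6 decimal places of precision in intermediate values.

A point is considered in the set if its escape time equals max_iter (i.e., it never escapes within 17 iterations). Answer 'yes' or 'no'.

z_0 = 0 + 0i, c = -1.9170 + 0.5010i
Iter 1: z = -1.9170 + 0.5010i, |z|^2 = 3.9259
Iter 2: z = 1.5069 + -1.4198i, |z|^2 = 4.2866
Escaped at iteration 2

Answer: no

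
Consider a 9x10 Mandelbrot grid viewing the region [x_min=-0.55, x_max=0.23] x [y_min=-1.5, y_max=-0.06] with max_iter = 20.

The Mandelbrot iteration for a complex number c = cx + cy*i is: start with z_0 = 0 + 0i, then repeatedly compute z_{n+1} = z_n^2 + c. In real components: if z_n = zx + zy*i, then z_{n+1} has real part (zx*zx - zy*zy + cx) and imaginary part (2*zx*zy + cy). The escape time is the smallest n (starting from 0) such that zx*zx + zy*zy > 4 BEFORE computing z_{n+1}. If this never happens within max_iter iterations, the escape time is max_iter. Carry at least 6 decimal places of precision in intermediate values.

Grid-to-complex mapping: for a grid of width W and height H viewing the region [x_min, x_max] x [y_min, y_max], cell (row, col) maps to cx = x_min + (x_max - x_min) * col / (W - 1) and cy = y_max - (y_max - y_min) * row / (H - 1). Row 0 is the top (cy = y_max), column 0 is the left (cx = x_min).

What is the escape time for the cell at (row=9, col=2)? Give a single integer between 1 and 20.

Answer: 2

Derivation:
z_0 = 0 + 0i, c = -0.3550 + -1.5000i
Iter 1: z = -0.3550 + -1.5000i, |z|^2 = 2.3760
Iter 2: z = -2.4790 + -0.4350i, |z|^2 = 6.3345
Escaped at iteration 2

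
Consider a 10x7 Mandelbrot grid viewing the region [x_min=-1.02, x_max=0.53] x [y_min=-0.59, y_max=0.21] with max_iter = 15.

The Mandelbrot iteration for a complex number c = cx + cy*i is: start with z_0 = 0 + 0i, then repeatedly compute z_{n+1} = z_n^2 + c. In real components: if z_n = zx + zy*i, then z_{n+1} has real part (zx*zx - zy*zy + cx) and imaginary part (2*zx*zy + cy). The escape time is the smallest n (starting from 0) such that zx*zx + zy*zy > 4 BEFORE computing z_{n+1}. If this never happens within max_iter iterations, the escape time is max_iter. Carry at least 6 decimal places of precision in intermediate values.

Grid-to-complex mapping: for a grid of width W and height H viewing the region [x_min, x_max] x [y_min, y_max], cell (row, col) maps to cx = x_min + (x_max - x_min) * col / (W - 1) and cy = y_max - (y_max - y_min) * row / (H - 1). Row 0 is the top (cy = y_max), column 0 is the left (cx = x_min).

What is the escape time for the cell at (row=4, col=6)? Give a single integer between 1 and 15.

Answer: 15

Derivation:
z_0 = 0 + 0i, c = 0.0133 + -0.3233i
Iter 1: z = 0.0133 + -0.3233i, |z|^2 = 0.1047
Iter 2: z = -0.0910 + -0.3320i, |z|^2 = 0.1185
Iter 3: z = -0.0886 + -0.2629i, |z|^2 = 0.0770
Iter 4: z = -0.0479 + -0.2768i, |z|^2 = 0.0789
Iter 5: z = -0.0610 + -0.2968i, |z|^2 = 0.0918
Iter 6: z = -0.0710 + -0.2871i, |z|^2 = 0.0875
Iter 7: z = -0.0641 + -0.2825i, |z|^2 = 0.0839
Iter 8: z = -0.0624 + -0.2871i, |z|^2 = 0.0863
Iter 9: z = -0.0652 + -0.2875i, |z|^2 = 0.0869
Iter 10: z = -0.0651 + -0.2858i, |z|^2 = 0.0859
Iter 11: z = -0.0641 + -0.2861i, |z|^2 = 0.0860
Iter 12: z = -0.0644 + -0.2866i, |z|^2 = 0.0863
Iter 13: z = -0.0647 + -0.2864i, |z|^2 = 0.0862
Iter 14: z = -0.0645 + -0.2863i, |z|^2 = 0.0861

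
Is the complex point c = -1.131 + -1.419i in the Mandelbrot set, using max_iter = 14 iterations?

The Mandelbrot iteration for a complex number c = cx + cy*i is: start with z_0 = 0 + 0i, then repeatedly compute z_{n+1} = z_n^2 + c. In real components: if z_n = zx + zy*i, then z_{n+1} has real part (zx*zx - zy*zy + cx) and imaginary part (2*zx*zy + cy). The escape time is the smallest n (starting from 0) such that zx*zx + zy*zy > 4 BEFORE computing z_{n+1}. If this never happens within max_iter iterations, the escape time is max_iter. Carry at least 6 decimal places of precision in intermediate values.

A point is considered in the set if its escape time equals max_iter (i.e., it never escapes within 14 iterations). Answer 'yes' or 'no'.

z_0 = 0 + 0i, c = -1.1310 + -1.4190i
Iter 1: z = -1.1310 + -1.4190i, |z|^2 = 3.2927
Iter 2: z = -1.8654 + 1.7908i, |z|^2 = 6.6866
Escaped at iteration 2

Answer: no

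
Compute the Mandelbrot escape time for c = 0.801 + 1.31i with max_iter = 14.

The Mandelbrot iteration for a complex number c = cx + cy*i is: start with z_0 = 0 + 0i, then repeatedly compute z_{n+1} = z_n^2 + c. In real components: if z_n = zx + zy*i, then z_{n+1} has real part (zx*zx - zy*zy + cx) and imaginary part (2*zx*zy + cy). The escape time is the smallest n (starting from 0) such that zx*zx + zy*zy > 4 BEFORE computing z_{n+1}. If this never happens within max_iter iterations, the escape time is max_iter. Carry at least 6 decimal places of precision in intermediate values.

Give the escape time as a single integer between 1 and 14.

z_0 = 0 + 0i, c = 0.8010 + 1.3100i
Iter 1: z = 0.8010 + 1.3100i, |z|^2 = 2.3577
Iter 2: z = -0.2735 + 3.4086i, |z|^2 = 11.6935
Escaped at iteration 2

Answer: 2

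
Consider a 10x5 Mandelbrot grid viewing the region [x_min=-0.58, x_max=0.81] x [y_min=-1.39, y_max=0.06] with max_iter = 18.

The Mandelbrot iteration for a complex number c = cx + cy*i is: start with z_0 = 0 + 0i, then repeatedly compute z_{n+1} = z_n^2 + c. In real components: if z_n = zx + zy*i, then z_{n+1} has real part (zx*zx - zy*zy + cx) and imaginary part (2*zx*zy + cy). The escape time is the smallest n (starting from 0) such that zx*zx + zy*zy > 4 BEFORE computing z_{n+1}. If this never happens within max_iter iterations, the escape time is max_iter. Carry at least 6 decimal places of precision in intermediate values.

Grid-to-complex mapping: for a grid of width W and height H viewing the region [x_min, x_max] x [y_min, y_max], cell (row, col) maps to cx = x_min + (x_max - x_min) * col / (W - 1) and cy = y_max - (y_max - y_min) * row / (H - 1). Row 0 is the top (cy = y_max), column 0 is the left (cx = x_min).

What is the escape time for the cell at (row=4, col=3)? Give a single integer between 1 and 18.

z_0 = 0 + 0i, c = -0.1167 + -1.3900i
Iter 1: z = -0.1167 + -1.3900i, |z|^2 = 1.9457
Iter 2: z = -2.0352 + -1.0657i, |z|^2 = 5.2775
Escaped at iteration 2

Answer: 2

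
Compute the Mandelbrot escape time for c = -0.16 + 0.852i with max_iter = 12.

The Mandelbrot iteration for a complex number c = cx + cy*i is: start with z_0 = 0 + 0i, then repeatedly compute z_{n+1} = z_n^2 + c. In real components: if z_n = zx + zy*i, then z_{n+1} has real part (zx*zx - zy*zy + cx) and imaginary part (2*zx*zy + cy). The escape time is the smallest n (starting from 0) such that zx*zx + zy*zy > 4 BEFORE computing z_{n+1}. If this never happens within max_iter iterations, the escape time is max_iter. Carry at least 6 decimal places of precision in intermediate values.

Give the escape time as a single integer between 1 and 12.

Answer: 12

Derivation:
z_0 = 0 + 0i, c = -0.1600 + 0.8520i
Iter 1: z = -0.1600 + 0.8520i, |z|^2 = 0.7515
Iter 2: z = -0.8603 + 0.5794i, |z|^2 = 1.0758
Iter 3: z = 0.2445 + -0.1449i, |z|^2 = 0.0807
Iter 4: z = -0.1212 + 0.7812i, |z|^2 = 0.6249
Iter 5: z = -0.7555 + 0.6626i, |z|^2 = 1.0099
Iter 6: z = -0.0282 + -0.1493i, |z|^2 = 0.0231
Iter 7: z = -0.1815 + 0.8604i, |z|^2 = 0.7733
Iter 8: z = -0.8674 + 0.5397i, |z|^2 = 1.0436
Iter 9: z = 0.3011 + -0.0842i, |z|^2 = 0.0978
Iter 10: z = -0.0764 + 0.8013i, |z|^2 = 0.6479
Iter 11: z = -0.7962 + 0.7295i, |z|^2 = 1.1661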